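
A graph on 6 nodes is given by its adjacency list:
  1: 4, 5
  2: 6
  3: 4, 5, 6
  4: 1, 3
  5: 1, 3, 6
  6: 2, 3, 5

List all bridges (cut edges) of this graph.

The edges on the cycle 3-6-5-1-4-3 are not bridges since each lies on that cycle.
But removing 6-2 disconnects 6 from 2 — this is a bridge.

2-6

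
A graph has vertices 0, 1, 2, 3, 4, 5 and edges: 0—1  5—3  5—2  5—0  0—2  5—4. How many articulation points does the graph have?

2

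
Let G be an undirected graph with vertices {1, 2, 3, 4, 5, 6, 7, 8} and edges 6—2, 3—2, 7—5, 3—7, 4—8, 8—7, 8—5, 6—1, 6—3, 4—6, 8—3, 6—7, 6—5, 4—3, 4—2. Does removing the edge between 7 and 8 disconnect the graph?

After removing 7—8, the path 7-3-8 still connects them, so the edge is not a bridge.

No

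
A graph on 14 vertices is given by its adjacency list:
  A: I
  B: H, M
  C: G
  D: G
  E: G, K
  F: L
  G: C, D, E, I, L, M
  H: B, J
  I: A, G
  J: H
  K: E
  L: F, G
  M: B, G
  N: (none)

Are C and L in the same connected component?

Yes

From C we can reach A, B, C, D, E, F, G, H, I, J, K, L, M, which includes L.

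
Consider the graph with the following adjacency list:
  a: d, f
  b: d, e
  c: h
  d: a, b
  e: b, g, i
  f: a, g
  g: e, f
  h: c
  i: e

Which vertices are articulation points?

e

Removing e increases the component count from 2 to 3, so e is a cut vertex.
By contrast removing a leaves 2 components; it is not a cut vertex. No other vertex is a cut vertex either.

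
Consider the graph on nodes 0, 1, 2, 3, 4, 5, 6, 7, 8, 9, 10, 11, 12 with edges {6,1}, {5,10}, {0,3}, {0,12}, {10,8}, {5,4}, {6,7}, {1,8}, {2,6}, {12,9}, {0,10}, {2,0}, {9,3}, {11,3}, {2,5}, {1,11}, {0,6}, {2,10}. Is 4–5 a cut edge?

Yes

Removing 4–5 leaves no path between 4 and 5: the component count goes from 1 to 2. So it is a bridge.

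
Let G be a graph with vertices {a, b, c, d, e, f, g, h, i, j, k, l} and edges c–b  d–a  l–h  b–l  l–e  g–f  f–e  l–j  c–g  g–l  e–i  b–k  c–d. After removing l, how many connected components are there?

With l gone, the remaining components are: {h}; {j}; {a, b, c, d, e, f, g, i, k}.
That is 3 components.

3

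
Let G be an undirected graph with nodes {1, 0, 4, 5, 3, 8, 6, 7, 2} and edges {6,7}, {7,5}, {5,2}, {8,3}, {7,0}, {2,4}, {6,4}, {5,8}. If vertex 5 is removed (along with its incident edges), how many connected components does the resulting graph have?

With 5 gone, the remaining components are: {1}; {3, 8}; {0, 2, 4, 6, 7}.
That is 3 components.

3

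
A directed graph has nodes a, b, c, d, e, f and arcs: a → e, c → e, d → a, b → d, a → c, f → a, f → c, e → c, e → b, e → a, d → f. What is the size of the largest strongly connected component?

{a, b, c, d, e, f} are all mutually reachable — one SCC of size 6.
The largest has 6 vertices.

6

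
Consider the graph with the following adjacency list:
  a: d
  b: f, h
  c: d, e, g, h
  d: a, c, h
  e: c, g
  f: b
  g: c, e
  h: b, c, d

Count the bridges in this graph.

3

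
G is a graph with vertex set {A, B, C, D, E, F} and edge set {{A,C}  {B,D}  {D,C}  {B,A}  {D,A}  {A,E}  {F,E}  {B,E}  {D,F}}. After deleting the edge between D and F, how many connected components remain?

D and F are still connected via D-B-E-F, so the component count stays at 1.

1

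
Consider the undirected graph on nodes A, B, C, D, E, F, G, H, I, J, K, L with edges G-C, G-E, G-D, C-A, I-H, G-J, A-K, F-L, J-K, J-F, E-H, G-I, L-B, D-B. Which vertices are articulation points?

Removing G increases the component count from 1 to 2, so G is a cut vertex.
By contrast removing E leaves 1 component; it is not a cut vertex. No other vertex is a cut vertex either.

G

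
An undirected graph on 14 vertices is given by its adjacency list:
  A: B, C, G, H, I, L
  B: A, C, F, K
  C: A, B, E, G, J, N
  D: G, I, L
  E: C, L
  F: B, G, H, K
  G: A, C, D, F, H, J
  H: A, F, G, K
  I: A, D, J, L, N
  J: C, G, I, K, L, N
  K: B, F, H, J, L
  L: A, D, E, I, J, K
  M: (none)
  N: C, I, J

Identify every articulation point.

none

Removing H, for instance, still leaves 2 components. No single vertex removal increases the component count — the graph has no articulation points.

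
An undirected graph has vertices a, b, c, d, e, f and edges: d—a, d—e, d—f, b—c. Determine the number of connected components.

2

Starting from b we can reach b, c. That is one component of size 2.
Starting from a we can reach a, d, e, f. That is one component of size 4.
Total: 2 components.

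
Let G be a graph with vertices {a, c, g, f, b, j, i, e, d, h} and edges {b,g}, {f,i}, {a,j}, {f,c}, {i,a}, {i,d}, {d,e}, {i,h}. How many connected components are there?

Starting from b we can reach b, g. That is one component of size 2.
Starting from a we can reach a, c, d, e, f, h, i, j. That is one component of size 8.
Total: 2 components.

2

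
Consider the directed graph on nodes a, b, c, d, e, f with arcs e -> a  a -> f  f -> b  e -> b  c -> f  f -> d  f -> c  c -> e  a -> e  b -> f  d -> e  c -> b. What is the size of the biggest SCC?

6

{a, b, c, d, e, f} are all mutually reachable — one SCC of size 6.
The largest has 6 vertices.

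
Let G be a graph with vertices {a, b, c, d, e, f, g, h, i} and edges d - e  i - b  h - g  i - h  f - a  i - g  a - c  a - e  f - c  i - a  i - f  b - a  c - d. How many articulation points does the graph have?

Removing i increases the component count from 1 to 2, so i is a cut vertex.
By contrast removing a leaves 1 component; it is not a cut vertex. No other vertex is a cut vertex either.

1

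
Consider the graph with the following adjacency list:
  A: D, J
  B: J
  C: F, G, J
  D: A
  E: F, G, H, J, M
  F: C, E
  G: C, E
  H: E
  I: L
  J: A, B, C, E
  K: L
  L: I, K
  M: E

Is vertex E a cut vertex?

Deleting E raises the number of components from 2 to 4, so E is a cut vertex.

Yes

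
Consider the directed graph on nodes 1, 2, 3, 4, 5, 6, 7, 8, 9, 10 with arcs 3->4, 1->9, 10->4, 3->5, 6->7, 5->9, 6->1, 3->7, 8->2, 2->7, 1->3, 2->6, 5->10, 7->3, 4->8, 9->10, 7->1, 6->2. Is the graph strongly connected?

From 6 we can reach every vertex (1, 2, 3, 4, 5, 6, 7, 8, 9, 10), and every vertex can reach 6 (1, 2, 3, 4, 5, 6, 7, 8, 9, 10). So the whole graph is one strongly connected component.

Yes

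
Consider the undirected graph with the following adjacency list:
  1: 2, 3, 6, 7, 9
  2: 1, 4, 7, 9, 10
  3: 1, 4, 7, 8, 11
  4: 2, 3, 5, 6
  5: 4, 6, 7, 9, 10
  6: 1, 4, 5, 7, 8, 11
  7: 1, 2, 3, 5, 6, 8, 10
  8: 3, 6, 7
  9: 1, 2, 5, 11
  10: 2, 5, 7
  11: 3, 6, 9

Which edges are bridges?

The edges on the cycle 9-1-2-9 are not bridges since each lies on that cycle.
Every edge lies on some cycle, so there are no bridges.

none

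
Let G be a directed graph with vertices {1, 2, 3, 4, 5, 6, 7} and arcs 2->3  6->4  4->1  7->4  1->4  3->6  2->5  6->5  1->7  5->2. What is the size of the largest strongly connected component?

{2, 3, 5, 6} are all mutually reachable — one SCC of size 4.
{1, 4, 7} are all mutually reachable — one SCC of size 3.
The largest has 4 vertices.

4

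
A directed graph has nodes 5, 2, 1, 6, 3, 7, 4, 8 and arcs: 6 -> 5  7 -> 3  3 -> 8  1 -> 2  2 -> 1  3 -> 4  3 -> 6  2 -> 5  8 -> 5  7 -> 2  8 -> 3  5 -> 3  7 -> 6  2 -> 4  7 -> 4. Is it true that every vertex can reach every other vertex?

There is no directed path from 2 to 7, so the graph is not strongly connected.

No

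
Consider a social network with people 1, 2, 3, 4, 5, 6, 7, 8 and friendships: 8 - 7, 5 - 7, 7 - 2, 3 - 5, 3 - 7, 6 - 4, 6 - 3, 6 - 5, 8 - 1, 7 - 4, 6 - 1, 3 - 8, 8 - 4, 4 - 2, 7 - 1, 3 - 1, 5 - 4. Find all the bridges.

none

The edges on the cycle 3-8-7-5-3 are not bridges since each lies on that cycle.
Every edge lies on some cycle, so there are no bridges.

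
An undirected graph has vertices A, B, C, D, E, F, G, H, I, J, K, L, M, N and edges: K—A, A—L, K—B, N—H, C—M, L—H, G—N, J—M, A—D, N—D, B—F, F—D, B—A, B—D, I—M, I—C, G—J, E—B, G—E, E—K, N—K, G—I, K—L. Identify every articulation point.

G

Removing G increases the component count from 1 to 2, so G is a cut vertex.
By contrast removing A leaves 1 component; it is not a cut vertex. No other vertex is a cut vertex either.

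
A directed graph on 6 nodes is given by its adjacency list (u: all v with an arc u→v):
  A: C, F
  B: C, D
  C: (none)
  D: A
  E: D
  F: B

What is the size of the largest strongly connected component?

4

{A, B, D, F} are all mutually reachable — one SCC of size 4.
{E} is an SCC by itself.
{C} is an SCC by itself.
The largest has 4 vertices.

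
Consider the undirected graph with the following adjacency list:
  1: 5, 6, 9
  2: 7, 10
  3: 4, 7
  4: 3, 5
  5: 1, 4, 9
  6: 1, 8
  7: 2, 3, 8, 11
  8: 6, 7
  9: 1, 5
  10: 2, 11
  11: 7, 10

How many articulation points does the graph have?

Removing 7 increases the component count from 1 to 2, so 7 is a cut vertex.
By contrast removing 5 leaves 1 component; it is not a cut vertex. No other vertex is a cut vertex either.

1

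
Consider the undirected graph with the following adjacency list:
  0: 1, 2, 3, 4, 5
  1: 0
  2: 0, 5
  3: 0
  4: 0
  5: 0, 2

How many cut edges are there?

The edges on the cycle 2-0-5-2 are not bridges since each lies on that cycle.
But removing 0-4 disconnects 0 from 4; removing 0-3 disconnects 0 from 3; removing 0-1 disconnects 0 from 1 — these are bridges.
That makes 3 bridges.

3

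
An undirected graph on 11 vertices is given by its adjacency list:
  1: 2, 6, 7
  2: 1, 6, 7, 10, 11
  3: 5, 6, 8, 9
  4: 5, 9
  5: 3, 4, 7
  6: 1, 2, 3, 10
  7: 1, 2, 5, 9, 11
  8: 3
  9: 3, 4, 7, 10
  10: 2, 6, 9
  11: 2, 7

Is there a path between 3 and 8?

Yes

From 3 we can reach 1, 2, 3, 4, 5, 6, 7, 8, 9, 10, 11, which includes 8.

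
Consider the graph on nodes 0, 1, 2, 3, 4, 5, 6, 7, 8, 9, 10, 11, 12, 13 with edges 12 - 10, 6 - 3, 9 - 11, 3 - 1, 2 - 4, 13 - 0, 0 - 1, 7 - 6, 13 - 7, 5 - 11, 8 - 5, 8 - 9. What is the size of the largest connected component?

Starting from 10 we can reach 10, 12. That is one component of size 2.
Starting from 2 we can reach 2, 4. That is one component of size 2.
Starting from 5 we can reach 5, 8, 9, 11. That is one component of size 4.
Starting from 0 we can reach 0, 1, 3, 6, 7, 13. That is one component of size 6.
The largest has 6 vertices.

6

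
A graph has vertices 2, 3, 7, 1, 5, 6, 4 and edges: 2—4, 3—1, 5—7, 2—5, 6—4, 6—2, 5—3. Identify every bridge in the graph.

1-3, 2-5, 3-5, 5-7

The edges on the cycle 6-2-4-6 are not bridges since each lies on that cycle.
But removing 5—3 disconnects 5 from 3; removing 2—5 disconnects 2 from 5; removing 3—1 disconnects 3 from 1; removing 5—7 disconnects 5 from 7 — these are bridges.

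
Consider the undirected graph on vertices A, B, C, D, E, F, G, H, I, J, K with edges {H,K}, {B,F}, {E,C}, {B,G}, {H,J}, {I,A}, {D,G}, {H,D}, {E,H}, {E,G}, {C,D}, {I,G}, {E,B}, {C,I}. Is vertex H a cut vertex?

Deleting H raises the number of components from 1 to 3, so H is a cut vertex.

Yes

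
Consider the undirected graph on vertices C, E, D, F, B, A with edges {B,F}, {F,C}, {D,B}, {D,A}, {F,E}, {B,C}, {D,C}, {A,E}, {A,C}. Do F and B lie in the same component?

Yes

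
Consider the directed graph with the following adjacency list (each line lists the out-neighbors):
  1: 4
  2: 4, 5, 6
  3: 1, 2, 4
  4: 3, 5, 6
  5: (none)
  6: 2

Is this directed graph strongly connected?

No

There is no directed path from 5 to 6, so the graph is not strongly connected.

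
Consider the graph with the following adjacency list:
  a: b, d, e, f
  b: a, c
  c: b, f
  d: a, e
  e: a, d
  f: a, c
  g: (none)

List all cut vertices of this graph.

a

Removing a increases the component count from 2 to 3, so a is a cut vertex.
By contrast removing c leaves 2 components; it is not a cut vertex. No other vertex is a cut vertex either.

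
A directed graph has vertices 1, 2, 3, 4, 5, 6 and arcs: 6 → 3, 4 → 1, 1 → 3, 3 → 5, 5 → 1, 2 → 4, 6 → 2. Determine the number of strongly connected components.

{1, 3, 5} are all mutually reachable — one SCC of size 3.
{2} is an SCC by itself.
{4} is an SCC by itself.
{6} is an SCC by itself.
That gives 4 strongly connected components.

4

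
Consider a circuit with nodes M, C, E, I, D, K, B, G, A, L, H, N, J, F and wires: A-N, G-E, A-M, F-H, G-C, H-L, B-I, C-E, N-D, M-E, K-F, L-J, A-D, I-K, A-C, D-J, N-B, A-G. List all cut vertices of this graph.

Removing A increases the component count from 1 to 2, so A is a cut vertex.
By contrast removing H leaves 1 component; it is not a cut vertex. No other vertex is a cut vertex either.

A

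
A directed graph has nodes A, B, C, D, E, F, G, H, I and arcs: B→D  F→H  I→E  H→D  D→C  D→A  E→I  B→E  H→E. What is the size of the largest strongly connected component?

2

{E, I} are all mutually reachable — one SCC of size 2.
{B} is an SCC by itself.
{F} is an SCC by itself.
{D} is an SCC by itself.
{G} is an SCC by itself.
(and 3 more singleton SCCs)
The largest has 2 vertices.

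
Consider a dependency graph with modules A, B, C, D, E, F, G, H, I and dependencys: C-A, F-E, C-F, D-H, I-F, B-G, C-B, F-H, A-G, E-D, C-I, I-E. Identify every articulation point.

C

Removing C increases the component count from 1 to 2, so C is a cut vertex.
By contrast removing A leaves 1 component; it is not a cut vertex. No other vertex is a cut vertex either.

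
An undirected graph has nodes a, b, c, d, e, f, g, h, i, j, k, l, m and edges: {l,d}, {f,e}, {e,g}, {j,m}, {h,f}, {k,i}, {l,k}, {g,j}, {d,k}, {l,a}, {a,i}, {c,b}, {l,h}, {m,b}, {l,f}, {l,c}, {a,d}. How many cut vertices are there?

1

Removing l increases the component count from 1 to 2, so l is a cut vertex.
By contrast removing i leaves 1 component; it is not a cut vertex. No other vertex is a cut vertex either.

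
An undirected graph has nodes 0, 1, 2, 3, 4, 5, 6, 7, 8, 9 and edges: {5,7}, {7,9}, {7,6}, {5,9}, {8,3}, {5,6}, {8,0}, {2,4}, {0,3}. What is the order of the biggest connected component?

1 is isolated — a component by itself.
Starting from 2 we can reach 2, 4. That is one component of size 2.
Starting from 0 we can reach 0, 3, 8. That is one component of size 3.
Starting from 5 we can reach 5, 6, 7, 9. That is one component of size 4.
The largest has 4 vertices.

4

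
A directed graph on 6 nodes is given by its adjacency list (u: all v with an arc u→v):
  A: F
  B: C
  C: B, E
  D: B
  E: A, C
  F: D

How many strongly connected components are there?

1

{A, B, C, D, E, F} are all mutually reachable — one SCC of size 6.
That gives 1 strongly connected component.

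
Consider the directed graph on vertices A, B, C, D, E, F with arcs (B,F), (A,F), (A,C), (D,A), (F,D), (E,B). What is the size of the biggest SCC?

3

{A, D, F} are all mutually reachable — one SCC of size 3.
{B} is an SCC by itself.
{E} is an SCC by itself.
{C} is an SCC by itself.
The largest has 3 vertices.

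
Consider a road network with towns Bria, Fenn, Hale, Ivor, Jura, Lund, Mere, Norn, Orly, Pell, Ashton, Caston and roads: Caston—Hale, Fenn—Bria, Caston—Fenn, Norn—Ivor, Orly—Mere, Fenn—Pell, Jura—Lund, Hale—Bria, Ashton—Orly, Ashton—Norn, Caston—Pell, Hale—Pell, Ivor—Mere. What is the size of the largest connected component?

5

Starting from Jura we can reach Jura, Lund. That is one component of size 2.
Starting from Ivor we can reach Ivor, Mere, Norn, Orly, Ashton. That is one component of size 5.
Starting from Bria we can reach Bria, Fenn, Hale, Pell, Caston. That is one component of size 5.
The largest has 5 vertices.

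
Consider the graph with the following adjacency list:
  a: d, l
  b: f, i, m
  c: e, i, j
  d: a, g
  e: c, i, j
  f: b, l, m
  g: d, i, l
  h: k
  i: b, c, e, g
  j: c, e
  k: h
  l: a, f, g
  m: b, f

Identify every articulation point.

Removing i increases the component count from 2 to 3, so i is a cut vertex.
By contrast removing g leaves 2 components; it is not a cut vertex. No other vertex is a cut vertex either.

i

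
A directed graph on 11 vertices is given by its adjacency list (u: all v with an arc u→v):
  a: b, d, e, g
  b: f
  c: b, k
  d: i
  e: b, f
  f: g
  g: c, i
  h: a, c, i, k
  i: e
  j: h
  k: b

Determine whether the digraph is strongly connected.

No

There is no directed path from h to j, so the graph is not strongly connected.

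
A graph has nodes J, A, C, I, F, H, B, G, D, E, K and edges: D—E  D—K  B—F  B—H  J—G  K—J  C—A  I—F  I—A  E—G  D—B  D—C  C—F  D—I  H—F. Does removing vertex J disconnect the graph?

Deleting J leaves 1 component (was 1) (its neighbors G, K remain connected to each other), so J is not a cut vertex.

No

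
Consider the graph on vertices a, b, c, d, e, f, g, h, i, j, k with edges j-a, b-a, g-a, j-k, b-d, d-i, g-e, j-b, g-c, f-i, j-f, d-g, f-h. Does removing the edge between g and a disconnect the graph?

After removing g-a, the path g-d-b-a still connects them, so the edge is not a bridge.

No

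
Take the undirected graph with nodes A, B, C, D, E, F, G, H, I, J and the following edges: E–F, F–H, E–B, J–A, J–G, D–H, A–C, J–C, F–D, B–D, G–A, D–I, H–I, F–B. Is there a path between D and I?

Yes

From D we can reach B, D, E, F, H, I, which includes I.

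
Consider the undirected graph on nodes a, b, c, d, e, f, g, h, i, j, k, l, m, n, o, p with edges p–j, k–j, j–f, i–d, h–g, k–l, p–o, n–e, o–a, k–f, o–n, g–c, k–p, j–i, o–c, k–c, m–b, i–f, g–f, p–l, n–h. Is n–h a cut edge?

After removing n–h, the path n-o-c-g-h still connects them, so the edge is not a bridge.

No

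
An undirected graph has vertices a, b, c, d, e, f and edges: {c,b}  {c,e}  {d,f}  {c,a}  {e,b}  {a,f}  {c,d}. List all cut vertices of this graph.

c

Removing c increases the component count from 1 to 2, so c is a cut vertex.
By contrast removing e leaves 1 component; it is not a cut vertex. No other vertex is a cut vertex either.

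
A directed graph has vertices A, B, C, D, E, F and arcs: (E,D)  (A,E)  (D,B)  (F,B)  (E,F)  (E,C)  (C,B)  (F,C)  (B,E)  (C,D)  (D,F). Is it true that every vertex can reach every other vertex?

There is no directed path from C to A, so the graph is not strongly connected.

No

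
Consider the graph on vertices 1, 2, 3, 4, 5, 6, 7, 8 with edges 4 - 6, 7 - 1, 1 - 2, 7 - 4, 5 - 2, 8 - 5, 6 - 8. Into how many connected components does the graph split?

2

3 is isolated — a component by itself.
Starting from 1 we can reach 1, 2, 4, 5, 6, 7, 8. That is one component of size 7.
Total: 2 components.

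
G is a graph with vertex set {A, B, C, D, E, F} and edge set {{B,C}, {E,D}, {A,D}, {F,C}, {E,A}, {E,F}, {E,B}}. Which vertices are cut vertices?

E

Removing E increases the component count from 1 to 2, so E is a cut vertex.
By contrast removing C leaves 1 component; it is not a cut vertex. No other vertex is a cut vertex either.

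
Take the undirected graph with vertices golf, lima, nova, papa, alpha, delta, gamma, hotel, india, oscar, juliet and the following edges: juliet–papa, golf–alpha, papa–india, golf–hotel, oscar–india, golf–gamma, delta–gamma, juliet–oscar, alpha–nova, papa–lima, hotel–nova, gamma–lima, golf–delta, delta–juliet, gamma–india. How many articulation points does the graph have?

1

Removing golf increases the component count from 1 to 2, so golf is a cut vertex.
By contrast removing india leaves 1 component; it is not a cut vertex. No other vertex is a cut vertex either.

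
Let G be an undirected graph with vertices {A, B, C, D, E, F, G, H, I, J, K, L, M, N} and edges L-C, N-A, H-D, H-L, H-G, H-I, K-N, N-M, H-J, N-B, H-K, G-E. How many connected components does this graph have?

2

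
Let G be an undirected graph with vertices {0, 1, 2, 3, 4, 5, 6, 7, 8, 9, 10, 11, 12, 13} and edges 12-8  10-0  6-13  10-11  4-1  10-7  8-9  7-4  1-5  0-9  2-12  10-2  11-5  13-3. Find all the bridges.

The edges on the cycle 10-2-12-8-9-0-10 are not bridges since each lies on that cycle.
But removing 13-3 disconnects 13 from 3; removing 6-13 disconnects 6 from 13 — these are bridges.

13-3, 13-6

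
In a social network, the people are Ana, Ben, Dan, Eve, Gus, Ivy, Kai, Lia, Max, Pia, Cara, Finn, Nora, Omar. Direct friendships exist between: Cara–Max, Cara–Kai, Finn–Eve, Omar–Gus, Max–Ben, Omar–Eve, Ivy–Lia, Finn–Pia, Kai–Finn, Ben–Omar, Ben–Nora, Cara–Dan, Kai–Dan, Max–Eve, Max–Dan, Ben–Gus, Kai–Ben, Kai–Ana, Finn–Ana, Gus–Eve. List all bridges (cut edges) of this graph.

The edges on the cycle Cara-Kai-Finn-Eve-Omar-Ben-Max-Cara are not bridges since each lies on that cycle.
But removing Pia–Finn disconnects Pia from Finn; removing Nora–Ben disconnects Nora from Ben; removing Ivy–Lia disconnects Ivy from Lia — these are bridges.

Ben-Nora, Finn-Pia, Ivy-Lia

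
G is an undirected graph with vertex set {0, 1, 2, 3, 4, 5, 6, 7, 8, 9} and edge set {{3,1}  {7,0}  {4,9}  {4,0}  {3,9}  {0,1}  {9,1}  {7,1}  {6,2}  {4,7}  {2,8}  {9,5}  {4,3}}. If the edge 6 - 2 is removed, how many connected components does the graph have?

3

Before removal there are 2 components.
6 - 2 is a bridge — removing it separates 6's side from 2's side.
After removal: 3 components.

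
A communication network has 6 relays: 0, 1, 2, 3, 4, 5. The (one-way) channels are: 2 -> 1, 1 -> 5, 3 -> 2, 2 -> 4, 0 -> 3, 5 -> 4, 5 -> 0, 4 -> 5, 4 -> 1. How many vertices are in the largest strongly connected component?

6

{0, 1, 2, 3, 4, 5} are all mutually reachable — one SCC of size 6.
The largest has 6 vertices.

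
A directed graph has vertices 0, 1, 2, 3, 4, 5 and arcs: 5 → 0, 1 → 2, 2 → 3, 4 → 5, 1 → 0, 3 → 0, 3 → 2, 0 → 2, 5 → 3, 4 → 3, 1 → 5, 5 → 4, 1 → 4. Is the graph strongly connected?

No

There is no directed path from 0 to 4, so the graph is not strongly connected.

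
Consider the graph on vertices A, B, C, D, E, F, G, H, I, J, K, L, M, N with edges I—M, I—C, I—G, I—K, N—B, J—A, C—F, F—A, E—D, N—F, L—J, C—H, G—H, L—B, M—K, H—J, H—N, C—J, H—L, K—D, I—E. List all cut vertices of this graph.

I

Removing I increases the component count from 1 to 2, so I is a cut vertex.
By contrast removing A leaves 1 component; it is not a cut vertex. No other vertex is a cut vertex either.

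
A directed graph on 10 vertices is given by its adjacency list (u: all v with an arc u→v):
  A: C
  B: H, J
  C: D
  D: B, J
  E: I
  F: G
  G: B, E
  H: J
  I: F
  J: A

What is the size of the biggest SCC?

6

{A, B, C, D, H, J} are all mutually reachable — one SCC of size 6.
{E, F, G, I} are all mutually reachable — one SCC of size 4.
The largest has 6 vertices.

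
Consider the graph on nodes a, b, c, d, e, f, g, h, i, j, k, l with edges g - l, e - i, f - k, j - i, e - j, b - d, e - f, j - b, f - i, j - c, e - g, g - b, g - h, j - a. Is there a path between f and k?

From f we can reach a, b, c, d, e, f, g, h, i, j, k, l, which includes k.

Yes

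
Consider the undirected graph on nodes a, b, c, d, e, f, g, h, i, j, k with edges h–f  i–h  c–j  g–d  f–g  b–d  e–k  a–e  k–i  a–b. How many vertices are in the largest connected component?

9

Starting from c we can reach c, j. That is one component of size 2.
Starting from a we can reach a, b, d, e, f, g, h, i, k. That is one component of size 9.
The largest has 9 vertices.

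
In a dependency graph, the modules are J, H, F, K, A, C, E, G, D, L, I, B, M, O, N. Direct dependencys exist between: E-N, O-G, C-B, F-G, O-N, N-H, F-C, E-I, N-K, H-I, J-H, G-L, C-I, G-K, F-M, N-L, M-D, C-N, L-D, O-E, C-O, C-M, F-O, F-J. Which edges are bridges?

The edges on the cycle O-E-N-O are not bridges since each lies on that cycle.
But removing C-B disconnects C from B — this is a bridge.

B-C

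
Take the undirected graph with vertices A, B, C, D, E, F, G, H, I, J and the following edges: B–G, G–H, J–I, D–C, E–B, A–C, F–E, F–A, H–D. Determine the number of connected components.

Starting from I we can reach I, J. That is one component of size 2.
Starting from A we can reach A, B, C, D, E, F, G, H. That is one component of size 8.
Total: 2 components.

2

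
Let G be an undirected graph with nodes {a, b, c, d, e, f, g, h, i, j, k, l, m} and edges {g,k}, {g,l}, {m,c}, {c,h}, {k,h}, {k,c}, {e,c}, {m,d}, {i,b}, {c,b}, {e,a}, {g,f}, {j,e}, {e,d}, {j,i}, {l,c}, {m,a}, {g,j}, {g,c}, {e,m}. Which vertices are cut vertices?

Removing g increases the component count from 1 to 2, so g is a cut vertex.
By contrast removing d leaves 1 component; it is not a cut vertex. No other vertex is a cut vertex either.

g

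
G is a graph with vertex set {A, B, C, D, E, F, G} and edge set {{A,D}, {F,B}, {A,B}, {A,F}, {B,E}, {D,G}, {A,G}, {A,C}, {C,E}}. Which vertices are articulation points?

Removing A increases the component count from 1 to 2, so A is a cut vertex.
By contrast removing D leaves 1 component; it is not a cut vertex. No other vertex is a cut vertex either.

A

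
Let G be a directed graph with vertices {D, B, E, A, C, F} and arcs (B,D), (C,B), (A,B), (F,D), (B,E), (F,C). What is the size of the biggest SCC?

1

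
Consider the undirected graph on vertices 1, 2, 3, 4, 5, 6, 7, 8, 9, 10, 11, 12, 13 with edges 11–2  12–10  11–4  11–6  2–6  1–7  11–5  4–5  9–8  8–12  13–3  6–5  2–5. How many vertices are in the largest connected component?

5

Starting from 3 we can reach 3, 13. That is one component of size 2.
Starting from 1 we can reach 1, 7. That is one component of size 2.
Starting from 8 we can reach 8, 9, 10, 12. That is one component of size 4.
Starting from 2 we can reach 2, 4, 5, 6, 11. That is one component of size 5.
The largest has 5 vertices.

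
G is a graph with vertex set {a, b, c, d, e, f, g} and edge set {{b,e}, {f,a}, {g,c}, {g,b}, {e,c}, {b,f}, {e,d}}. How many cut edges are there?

3

The edges on the cycle g-b-e-c-g are not bridges since each lies on that cycle.
But removing f–a disconnects f from a; removing b–f disconnects b from f; removing e–d disconnects e from d — these are bridges.
That makes 3 bridges.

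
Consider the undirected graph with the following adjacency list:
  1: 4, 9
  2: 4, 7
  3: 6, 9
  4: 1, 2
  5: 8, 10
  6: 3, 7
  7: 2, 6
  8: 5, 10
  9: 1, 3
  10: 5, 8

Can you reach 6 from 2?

From 2 we can reach 1, 2, 3, 4, 6, 7, 9, which includes 6.

Yes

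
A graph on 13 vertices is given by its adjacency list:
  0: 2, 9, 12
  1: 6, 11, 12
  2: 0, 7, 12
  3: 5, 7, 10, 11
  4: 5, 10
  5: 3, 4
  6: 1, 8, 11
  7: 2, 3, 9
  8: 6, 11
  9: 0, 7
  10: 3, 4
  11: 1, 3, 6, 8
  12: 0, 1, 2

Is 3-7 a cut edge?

After removing 3-7, the path 3-11-1-12-2-7 still connects them, so the edge is not a bridge.

No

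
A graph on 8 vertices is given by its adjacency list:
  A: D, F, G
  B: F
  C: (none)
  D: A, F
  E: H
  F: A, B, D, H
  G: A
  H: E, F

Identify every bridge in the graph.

A-G, B-F, E-H, F-H

The edges on the cycle F-A-D-F are not bridges since each lies on that cycle.
But removing A-G disconnects A from G; removing H-E disconnects H from E; removing F-H disconnects F from H; removing F-B disconnects F from B — these are bridges.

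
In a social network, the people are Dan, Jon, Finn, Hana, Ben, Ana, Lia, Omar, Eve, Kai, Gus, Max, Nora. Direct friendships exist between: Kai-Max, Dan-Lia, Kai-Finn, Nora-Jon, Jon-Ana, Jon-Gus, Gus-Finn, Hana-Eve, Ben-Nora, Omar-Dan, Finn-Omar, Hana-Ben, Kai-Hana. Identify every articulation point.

Dan, Jon, Kai, Finn, Hana, Omar

Removing Dan increases the component count from 1 to 2, so Dan is a cut vertex.
Removing Jon increases the component count from 1 to 2, so Jon is a cut vertex.
Removing Kai increases the component count from 1 to 2, so Kai is a cut vertex.
Likewise Finn, Hana, Omar are cut vertices.
By contrast removing Ana leaves 1 component; it is not a cut vertex. No other vertex is a cut vertex either.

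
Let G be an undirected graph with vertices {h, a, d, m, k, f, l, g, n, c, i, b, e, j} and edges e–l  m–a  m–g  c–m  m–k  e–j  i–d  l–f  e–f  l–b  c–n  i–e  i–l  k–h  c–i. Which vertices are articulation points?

Removing c increases the component count from 1 to 3, so c is a cut vertex.
Removing e increases the component count from 1 to 2, so e is a cut vertex.
Removing i increases the component count from 1 to 3, so i is a cut vertex.
Likewise k, l, m are cut vertices.
By contrast removing j leaves 1 component; it is not a cut vertex. No other vertex is a cut vertex either.

c, e, i, k, l, m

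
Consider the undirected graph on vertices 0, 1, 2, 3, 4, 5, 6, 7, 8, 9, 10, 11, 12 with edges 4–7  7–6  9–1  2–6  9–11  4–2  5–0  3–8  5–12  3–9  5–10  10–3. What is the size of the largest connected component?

9

Starting from 2 we can reach 2, 4, 6, 7. That is one component of size 4.
Starting from 0 we can reach 0, 1, 3, 5, 8, 9, 10, 11, 12. That is one component of size 9.
The largest has 9 vertices.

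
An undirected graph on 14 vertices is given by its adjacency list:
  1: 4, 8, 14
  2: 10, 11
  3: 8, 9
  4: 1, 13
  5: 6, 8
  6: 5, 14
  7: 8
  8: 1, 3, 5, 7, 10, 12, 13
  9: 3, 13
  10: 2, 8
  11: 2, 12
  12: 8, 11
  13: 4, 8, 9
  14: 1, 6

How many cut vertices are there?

Removing 8 increases the component count from 1 to 3, so 8 is a cut vertex.
By contrast removing 4 leaves 1 component; it is not a cut vertex. No other vertex is a cut vertex either.

1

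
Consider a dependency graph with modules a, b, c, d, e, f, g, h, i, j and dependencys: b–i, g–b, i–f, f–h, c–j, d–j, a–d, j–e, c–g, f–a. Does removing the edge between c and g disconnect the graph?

After removing c–g, the path c-j-d-a-f-i-b-g still connects them, so the edge is not a bridge.

No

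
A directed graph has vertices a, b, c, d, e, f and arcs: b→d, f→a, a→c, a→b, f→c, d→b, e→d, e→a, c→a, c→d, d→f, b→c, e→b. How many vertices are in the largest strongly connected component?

{a, b, c, d, f} are all mutually reachable — one SCC of size 5.
{e} is an SCC by itself.
The largest has 5 vertices.

5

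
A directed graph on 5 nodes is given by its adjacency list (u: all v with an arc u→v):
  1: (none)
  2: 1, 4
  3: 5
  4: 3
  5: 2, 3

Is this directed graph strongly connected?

There is no directed path from 1 to 4, so the graph is not strongly connected.

No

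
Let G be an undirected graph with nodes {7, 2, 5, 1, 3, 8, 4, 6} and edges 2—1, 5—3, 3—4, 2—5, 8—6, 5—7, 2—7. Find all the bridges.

The edges on the cycle 2-5-7-2 are not bridges since each lies on that cycle.
But removing 3—4 disconnects 3 from 4; removing 8—6 disconnects 8 from 6; removing 5—3 disconnects 5 from 3; removing 2—1 disconnects 2 from 1 — these are bridges.

1-2, 3-4, 3-5, 6-8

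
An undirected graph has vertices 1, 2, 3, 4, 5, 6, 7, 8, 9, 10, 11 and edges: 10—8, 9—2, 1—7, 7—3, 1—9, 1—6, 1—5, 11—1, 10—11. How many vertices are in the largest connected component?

4 is isolated — a component by itself.
Starting from 1 we can reach 1, 2, 3, 5, 6, 7, 8, 9, 10, 11. That is one component of size 10.
The largest has 10 vertices.

10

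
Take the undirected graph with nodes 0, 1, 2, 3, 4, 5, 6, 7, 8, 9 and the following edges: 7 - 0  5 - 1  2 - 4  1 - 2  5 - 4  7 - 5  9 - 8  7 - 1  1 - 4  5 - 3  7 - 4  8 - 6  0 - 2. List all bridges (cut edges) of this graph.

3-5, 6-8, 8-9

The edges on the cycle 7-0-2-4-7 are not bridges since each lies on that cycle.
But removing 8 - 6 disconnects 8 from 6; removing 3 - 5 disconnects 3 from 5; removing 8 - 9 disconnects 8 from 9 — these are bridges.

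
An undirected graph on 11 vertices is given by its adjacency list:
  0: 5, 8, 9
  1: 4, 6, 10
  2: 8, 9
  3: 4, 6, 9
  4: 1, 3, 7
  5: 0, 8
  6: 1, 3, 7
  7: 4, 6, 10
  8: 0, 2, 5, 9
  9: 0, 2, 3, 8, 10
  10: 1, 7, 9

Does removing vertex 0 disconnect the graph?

Deleting 0 leaves 1 component (was 1) (its neighbors 5, 8, 9 remain connected to each other), so 0 is not a cut vertex.

No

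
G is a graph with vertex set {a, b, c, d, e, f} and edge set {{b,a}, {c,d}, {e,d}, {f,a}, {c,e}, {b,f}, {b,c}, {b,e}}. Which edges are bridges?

none

The edges on the cycle b-f-a-b are not bridges since each lies on that cycle.
Every edge lies on some cycle, so there are no bridges.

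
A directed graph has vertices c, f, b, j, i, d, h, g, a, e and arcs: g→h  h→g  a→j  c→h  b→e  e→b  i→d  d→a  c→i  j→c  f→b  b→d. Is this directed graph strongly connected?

There is no directed path from g to i, so the graph is not strongly connected.

No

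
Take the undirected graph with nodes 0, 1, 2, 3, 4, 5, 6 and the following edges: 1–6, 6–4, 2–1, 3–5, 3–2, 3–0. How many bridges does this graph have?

removing 2–3 disconnects 2 from 3; removing 5–3 disconnects 5 from 3; removing 1–6 disconnects 1 from 6; removing 2–1 disconnects 2 from 1 — these are bridges.
In total 6 edges are bridges.

6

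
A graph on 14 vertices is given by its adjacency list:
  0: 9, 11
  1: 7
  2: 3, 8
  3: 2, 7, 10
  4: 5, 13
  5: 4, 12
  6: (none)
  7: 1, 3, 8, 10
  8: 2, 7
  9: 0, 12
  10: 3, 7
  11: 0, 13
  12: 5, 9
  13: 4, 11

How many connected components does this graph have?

6 is isolated — a component by itself.
Starting from 1 we can reach 1, 2, 3, 7, 8, 10. That is one component of size 6.
Starting from 0 we can reach 0, 4, 5, 9, 11, 12, 13. That is one component of size 7.
Total: 3 components.

3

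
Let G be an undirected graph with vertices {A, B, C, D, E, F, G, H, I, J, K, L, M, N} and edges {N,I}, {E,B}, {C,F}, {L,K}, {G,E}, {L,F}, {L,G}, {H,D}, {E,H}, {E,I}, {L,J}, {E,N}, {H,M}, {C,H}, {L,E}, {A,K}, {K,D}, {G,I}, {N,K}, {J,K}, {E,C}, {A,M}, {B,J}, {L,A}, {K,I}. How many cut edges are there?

0

The edges on the cycle L-G-I-N-E-L are not bridges since each lies on that cycle.
Every edge lies on some cycle, so there are no bridges.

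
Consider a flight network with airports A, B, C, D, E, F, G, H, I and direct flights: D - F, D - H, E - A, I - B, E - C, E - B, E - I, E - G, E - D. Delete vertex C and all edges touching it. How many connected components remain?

1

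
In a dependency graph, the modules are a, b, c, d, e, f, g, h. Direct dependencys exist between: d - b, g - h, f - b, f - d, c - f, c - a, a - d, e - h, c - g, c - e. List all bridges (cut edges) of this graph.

The edges on the cycle c-e-h-g-c are not bridges since each lies on that cycle.
Every edge lies on some cycle, so there are no bridges.

none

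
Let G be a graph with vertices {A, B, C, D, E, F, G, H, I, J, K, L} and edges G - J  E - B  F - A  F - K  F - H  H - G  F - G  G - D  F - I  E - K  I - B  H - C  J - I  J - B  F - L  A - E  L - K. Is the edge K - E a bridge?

No

After removing K - E, the path K-F-A-E still connects them, so the edge is not a bridge.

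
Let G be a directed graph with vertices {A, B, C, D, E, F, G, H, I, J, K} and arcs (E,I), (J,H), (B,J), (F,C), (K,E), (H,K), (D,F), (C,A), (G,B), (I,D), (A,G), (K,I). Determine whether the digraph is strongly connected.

From C we can reach every vertex (A, B, C, D, E, F, G, H, I, J, K), and every vertex can reach C (A, B, C, D, E, F, G, H, I, J, K). So the whole graph is one strongly connected component.

Yes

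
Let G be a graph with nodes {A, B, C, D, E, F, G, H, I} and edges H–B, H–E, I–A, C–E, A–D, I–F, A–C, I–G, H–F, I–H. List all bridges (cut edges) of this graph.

The edges on the cycle I-H-E-C-A-I are not bridges since each lies on that cycle.
But removing D–A disconnects D from A; removing G–I disconnects G from I; removing H–B disconnects H from B — these are bridges.

A-D, B-H, G-I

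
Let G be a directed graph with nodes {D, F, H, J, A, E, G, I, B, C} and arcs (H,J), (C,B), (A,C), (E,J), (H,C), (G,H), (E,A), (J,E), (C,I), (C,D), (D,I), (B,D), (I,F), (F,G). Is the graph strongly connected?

Yes

From C we can reach every vertex (A, B, C, D, E, F, G, H, I, J), and every vertex can reach C (A, B, C, D, E, F, G, H, I, J). So the whole graph is one strongly connected component.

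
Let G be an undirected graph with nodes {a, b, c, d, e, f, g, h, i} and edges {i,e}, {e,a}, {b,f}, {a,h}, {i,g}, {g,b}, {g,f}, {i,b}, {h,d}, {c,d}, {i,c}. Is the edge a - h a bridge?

No

After removing a - h, the path a-e-i-c-d-h still connects them, so the edge is not a bridge.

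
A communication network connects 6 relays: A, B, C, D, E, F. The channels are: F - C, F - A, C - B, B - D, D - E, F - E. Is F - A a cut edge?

Removing F - A leaves no path between F and A: the component count goes from 1 to 2. So it is a bridge.

Yes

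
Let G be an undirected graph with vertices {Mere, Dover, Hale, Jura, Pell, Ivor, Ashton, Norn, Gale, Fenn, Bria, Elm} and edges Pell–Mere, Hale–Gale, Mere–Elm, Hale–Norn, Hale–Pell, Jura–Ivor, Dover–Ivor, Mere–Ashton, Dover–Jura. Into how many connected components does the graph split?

4

Bria is isolated — a component by itself.
Fenn is isolated — a component by itself.
Starting from Ivor we can reach Ivor, Jura, Dover. That is one component of size 3.
Starting from Elm we can reach Elm, Gale, Hale, Mere, Norn, Pell, Ashton. That is one component of size 7.
Total: 4 components.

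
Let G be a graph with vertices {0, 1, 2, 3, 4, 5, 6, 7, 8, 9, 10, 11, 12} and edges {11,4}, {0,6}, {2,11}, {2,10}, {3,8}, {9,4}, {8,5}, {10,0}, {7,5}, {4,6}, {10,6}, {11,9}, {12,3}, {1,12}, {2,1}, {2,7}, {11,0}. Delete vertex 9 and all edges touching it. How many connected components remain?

With 9 gone, the remaining components are: {0, 1, 2, 3, 4, 5, 6, 7, 8, 10, 11, 12}.
That is 1 component.

1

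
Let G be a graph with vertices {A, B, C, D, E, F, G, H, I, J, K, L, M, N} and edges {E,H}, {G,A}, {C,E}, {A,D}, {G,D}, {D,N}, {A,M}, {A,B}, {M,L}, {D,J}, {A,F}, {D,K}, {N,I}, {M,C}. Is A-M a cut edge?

Removing A-M leaves no path between A and M: the component count goes from 1 to 2. So it is a bridge.

Yes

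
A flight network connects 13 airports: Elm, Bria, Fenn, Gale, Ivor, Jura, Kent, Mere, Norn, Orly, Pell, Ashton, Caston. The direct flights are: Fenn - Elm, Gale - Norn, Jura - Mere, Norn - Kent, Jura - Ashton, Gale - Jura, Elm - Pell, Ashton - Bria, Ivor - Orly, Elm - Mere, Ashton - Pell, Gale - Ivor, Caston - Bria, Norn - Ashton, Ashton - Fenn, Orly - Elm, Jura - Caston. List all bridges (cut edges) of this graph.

Kent-Norn

The edges on the cycle Ashton-Fenn-Elm-Pell-Ashton are not bridges since each lies on that cycle.
But removing Norn - Kent disconnects Norn from Kent — this is a bridge.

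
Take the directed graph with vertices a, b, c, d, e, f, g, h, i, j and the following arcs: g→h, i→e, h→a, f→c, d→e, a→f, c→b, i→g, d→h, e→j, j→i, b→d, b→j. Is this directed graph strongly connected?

Yes

From g we can reach every vertex (a, b, c, d, e, f, g, h, i, j), and every vertex can reach g (a, b, c, d, e, f, g, h, i, j). So the whole graph is one strongly connected component.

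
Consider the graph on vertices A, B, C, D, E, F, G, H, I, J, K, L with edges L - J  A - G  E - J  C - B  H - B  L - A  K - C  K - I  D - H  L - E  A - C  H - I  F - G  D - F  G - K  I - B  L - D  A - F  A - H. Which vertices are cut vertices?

L

Removing L increases the component count from 1 to 2, so L is a cut vertex.
By contrast removing C leaves 1 component; it is not a cut vertex. No other vertex is a cut vertex either.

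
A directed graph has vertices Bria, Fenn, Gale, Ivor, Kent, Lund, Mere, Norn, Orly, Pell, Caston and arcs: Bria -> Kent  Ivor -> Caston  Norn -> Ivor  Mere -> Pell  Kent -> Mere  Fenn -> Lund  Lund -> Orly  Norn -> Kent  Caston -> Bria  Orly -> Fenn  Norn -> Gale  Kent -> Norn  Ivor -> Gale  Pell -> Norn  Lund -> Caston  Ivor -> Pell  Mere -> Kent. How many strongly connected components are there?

{Bria, Ivor, Kent, Mere, Norn, Pell, Caston} are all mutually reachable — one SCC of size 7.
{Fenn, Lund, Orly} are all mutually reachable — one SCC of size 3.
{Gale} is an SCC by itself.
That gives 3 strongly connected components.

3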